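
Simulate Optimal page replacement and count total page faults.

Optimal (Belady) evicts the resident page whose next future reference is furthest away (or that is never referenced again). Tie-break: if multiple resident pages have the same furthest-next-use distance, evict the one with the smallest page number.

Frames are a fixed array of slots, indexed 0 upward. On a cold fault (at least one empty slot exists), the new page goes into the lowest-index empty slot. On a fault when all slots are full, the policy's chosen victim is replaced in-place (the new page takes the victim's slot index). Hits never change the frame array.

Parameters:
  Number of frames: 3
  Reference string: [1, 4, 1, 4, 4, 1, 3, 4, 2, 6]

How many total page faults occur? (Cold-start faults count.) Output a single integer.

Answer: 5

Derivation:
Step 0: ref 1 → FAULT, frames=[1,-,-]
Step 1: ref 4 → FAULT, frames=[1,4,-]
Step 2: ref 1 → HIT, frames=[1,4,-]
Step 3: ref 4 → HIT, frames=[1,4,-]
Step 4: ref 4 → HIT, frames=[1,4,-]
Step 5: ref 1 → HIT, frames=[1,4,-]
Step 6: ref 3 → FAULT, frames=[1,4,3]
Step 7: ref 4 → HIT, frames=[1,4,3]
Step 8: ref 2 → FAULT (evict 1), frames=[2,4,3]
Step 9: ref 6 → FAULT (evict 2), frames=[6,4,3]
Total faults: 5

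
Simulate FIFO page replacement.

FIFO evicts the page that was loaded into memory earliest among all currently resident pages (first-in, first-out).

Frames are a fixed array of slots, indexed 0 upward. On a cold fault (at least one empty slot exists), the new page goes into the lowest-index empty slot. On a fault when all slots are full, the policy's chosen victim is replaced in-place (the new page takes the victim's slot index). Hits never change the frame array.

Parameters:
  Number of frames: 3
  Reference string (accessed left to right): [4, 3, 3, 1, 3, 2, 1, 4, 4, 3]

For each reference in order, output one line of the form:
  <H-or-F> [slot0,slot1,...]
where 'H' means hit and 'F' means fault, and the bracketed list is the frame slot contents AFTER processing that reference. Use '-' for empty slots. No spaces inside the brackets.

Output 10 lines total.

F [4,-,-]
F [4,3,-]
H [4,3,-]
F [4,3,1]
H [4,3,1]
F [2,3,1]
H [2,3,1]
F [2,4,1]
H [2,4,1]
F [2,4,3]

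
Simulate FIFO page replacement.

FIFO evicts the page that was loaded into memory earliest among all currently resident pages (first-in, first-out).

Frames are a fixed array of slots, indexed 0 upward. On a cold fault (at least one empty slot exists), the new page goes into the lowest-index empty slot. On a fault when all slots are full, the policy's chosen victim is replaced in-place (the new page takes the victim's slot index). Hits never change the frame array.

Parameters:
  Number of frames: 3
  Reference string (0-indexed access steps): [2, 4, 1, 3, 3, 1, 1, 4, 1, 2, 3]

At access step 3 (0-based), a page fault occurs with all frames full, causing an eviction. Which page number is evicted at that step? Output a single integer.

Step 0: ref 2 -> FAULT, frames=[2,-,-]
Step 1: ref 4 -> FAULT, frames=[2,4,-]
Step 2: ref 1 -> FAULT, frames=[2,4,1]
Step 3: ref 3 -> FAULT, evict 2, frames=[3,4,1]
At step 3: evicted page 2

Answer: 2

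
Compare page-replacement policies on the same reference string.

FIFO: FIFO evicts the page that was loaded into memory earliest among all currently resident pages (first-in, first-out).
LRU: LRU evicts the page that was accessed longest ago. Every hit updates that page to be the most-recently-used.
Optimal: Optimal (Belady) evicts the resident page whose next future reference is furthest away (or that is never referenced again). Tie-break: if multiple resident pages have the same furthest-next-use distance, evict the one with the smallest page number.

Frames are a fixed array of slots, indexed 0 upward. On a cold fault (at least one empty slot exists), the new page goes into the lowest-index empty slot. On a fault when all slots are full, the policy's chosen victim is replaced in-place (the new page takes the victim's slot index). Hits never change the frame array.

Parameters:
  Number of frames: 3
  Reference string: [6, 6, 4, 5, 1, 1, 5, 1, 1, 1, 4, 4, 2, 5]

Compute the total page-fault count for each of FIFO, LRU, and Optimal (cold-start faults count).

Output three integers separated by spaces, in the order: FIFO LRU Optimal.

Answer: 5 6 5

Derivation:
--- FIFO ---
  step 0: ref 6 -> FAULT, frames=[6,-,-] (faults so far: 1)
  step 1: ref 6 -> HIT, frames=[6,-,-] (faults so far: 1)
  step 2: ref 4 -> FAULT, frames=[6,4,-] (faults so far: 2)
  step 3: ref 5 -> FAULT, frames=[6,4,5] (faults so far: 3)
  step 4: ref 1 -> FAULT, evict 6, frames=[1,4,5] (faults so far: 4)
  step 5: ref 1 -> HIT, frames=[1,4,5] (faults so far: 4)
  step 6: ref 5 -> HIT, frames=[1,4,5] (faults so far: 4)
  step 7: ref 1 -> HIT, frames=[1,4,5] (faults so far: 4)
  step 8: ref 1 -> HIT, frames=[1,4,5] (faults so far: 4)
  step 9: ref 1 -> HIT, frames=[1,4,5] (faults so far: 4)
  step 10: ref 4 -> HIT, frames=[1,4,5] (faults so far: 4)
  step 11: ref 4 -> HIT, frames=[1,4,5] (faults so far: 4)
  step 12: ref 2 -> FAULT, evict 4, frames=[1,2,5] (faults so far: 5)
  step 13: ref 5 -> HIT, frames=[1,2,5] (faults so far: 5)
  FIFO total faults: 5
--- LRU ---
  step 0: ref 6 -> FAULT, frames=[6,-,-] (faults so far: 1)
  step 1: ref 6 -> HIT, frames=[6,-,-] (faults so far: 1)
  step 2: ref 4 -> FAULT, frames=[6,4,-] (faults so far: 2)
  step 3: ref 5 -> FAULT, frames=[6,4,5] (faults so far: 3)
  step 4: ref 1 -> FAULT, evict 6, frames=[1,4,5] (faults so far: 4)
  step 5: ref 1 -> HIT, frames=[1,4,5] (faults so far: 4)
  step 6: ref 5 -> HIT, frames=[1,4,5] (faults so far: 4)
  step 7: ref 1 -> HIT, frames=[1,4,5] (faults so far: 4)
  step 8: ref 1 -> HIT, frames=[1,4,5] (faults so far: 4)
  step 9: ref 1 -> HIT, frames=[1,4,5] (faults so far: 4)
  step 10: ref 4 -> HIT, frames=[1,4,5] (faults so far: 4)
  step 11: ref 4 -> HIT, frames=[1,4,5] (faults so far: 4)
  step 12: ref 2 -> FAULT, evict 5, frames=[1,4,2] (faults so far: 5)
  step 13: ref 5 -> FAULT, evict 1, frames=[5,4,2] (faults so far: 6)
  LRU total faults: 6
--- Optimal ---
  step 0: ref 6 -> FAULT, frames=[6,-,-] (faults so far: 1)
  step 1: ref 6 -> HIT, frames=[6,-,-] (faults so far: 1)
  step 2: ref 4 -> FAULT, frames=[6,4,-] (faults so far: 2)
  step 3: ref 5 -> FAULT, frames=[6,4,5] (faults so far: 3)
  step 4: ref 1 -> FAULT, evict 6, frames=[1,4,5] (faults so far: 4)
  step 5: ref 1 -> HIT, frames=[1,4,5] (faults so far: 4)
  step 6: ref 5 -> HIT, frames=[1,4,5] (faults so far: 4)
  step 7: ref 1 -> HIT, frames=[1,4,5] (faults so far: 4)
  step 8: ref 1 -> HIT, frames=[1,4,5] (faults so far: 4)
  step 9: ref 1 -> HIT, frames=[1,4,5] (faults so far: 4)
  step 10: ref 4 -> HIT, frames=[1,4,5] (faults so far: 4)
  step 11: ref 4 -> HIT, frames=[1,4,5] (faults so far: 4)
  step 12: ref 2 -> FAULT, evict 1, frames=[2,4,5] (faults so far: 5)
  step 13: ref 5 -> HIT, frames=[2,4,5] (faults so far: 5)
  Optimal total faults: 5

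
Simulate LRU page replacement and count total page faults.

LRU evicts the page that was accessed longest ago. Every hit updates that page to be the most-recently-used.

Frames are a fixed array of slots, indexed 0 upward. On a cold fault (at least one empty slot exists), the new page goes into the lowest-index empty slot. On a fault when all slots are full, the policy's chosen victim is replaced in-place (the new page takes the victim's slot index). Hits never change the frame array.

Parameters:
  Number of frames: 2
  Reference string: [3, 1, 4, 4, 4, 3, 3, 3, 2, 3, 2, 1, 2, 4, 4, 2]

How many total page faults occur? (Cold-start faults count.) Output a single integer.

Step 0: ref 3 → FAULT, frames=[3,-]
Step 1: ref 1 → FAULT, frames=[3,1]
Step 2: ref 4 → FAULT (evict 3), frames=[4,1]
Step 3: ref 4 → HIT, frames=[4,1]
Step 4: ref 4 → HIT, frames=[4,1]
Step 5: ref 3 → FAULT (evict 1), frames=[4,3]
Step 6: ref 3 → HIT, frames=[4,3]
Step 7: ref 3 → HIT, frames=[4,3]
Step 8: ref 2 → FAULT (evict 4), frames=[2,3]
Step 9: ref 3 → HIT, frames=[2,3]
Step 10: ref 2 → HIT, frames=[2,3]
Step 11: ref 1 → FAULT (evict 3), frames=[2,1]
Step 12: ref 2 → HIT, frames=[2,1]
Step 13: ref 4 → FAULT (evict 1), frames=[2,4]
Step 14: ref 4 → HIT, frames=[2,4]
Step 15: ref 2 → HIT, frames=[2,4]
Total faults: 7

Answer: 7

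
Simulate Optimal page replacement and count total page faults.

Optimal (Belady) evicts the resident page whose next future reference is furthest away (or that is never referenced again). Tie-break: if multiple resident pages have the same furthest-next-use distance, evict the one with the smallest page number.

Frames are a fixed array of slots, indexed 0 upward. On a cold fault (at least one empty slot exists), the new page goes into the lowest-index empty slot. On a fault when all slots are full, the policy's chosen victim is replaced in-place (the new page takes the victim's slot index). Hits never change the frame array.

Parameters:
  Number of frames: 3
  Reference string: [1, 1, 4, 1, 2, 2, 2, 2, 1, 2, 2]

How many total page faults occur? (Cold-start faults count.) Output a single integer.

Answer: 3

Derivation:
Step 0: ref 1 → FAULT, frames=[1,-,-]
Step 1: ref 1 → HIT, frames=[1,-,-]
Step 2: ref 4 → FAULT, frames=[1,4,-]
Step 3: ref 1 → HIT, frames=[1,4,-]
Step 4: ref 2 → FAULT, frames=[1,4,2]
Step 5: ref 2 → HIT, frames=[1,4,2]
Step 6: ref 2 → HIT, frames=[1,4,2]
Step 7: ref 2 → HIT, frames=[1,4,2]
Step 8: ref 1 → HIT, frames=[1,4,2]
Step 9: ref 2 → HIT, frames=[1,4,2]
Step 10: ref 2 → HIT, frames=[1,4,2]
Total faults: 3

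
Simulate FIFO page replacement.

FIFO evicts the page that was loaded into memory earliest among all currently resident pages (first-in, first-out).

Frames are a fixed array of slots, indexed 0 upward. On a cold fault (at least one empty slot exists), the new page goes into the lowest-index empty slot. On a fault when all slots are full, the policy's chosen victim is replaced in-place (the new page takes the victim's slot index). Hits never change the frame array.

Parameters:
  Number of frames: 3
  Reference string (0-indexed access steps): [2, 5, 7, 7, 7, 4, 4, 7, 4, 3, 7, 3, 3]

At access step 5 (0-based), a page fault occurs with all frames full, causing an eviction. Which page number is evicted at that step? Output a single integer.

Answer: 2

Derivation:
Step 0: ref 2 -> FAULT, frames=[2,-,-]
Step 1: ref 5 -> FAULT, frames=[2,5,-]
Step 2: ref 7 -> FAULT, frames=[2,5,7]
Step 3: ref 7 -> HIT, frames=[2,5,7]
Step 4: ref 7 -> HIT, frames=[2,5,7]
Step 5: ref 4 -> FAULT, evict 2, frames=[4,5,7]
At step 5: evicted page 2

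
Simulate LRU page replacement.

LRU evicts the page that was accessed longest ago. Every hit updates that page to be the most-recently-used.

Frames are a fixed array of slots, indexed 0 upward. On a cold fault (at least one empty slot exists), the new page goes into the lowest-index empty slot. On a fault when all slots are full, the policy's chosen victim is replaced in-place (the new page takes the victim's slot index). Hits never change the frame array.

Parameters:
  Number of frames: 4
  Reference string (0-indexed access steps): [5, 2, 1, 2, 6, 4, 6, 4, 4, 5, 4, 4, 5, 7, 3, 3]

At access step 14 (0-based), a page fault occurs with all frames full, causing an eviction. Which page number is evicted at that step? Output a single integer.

Step 0: ref 5 -> FAULT, frames=[5,-,-,-]
Step 1: ref 2 -> FAULT, frames=[5,2,-,-]
Step 2: ref 1 -> FAULT, frames=[5,2,1,-]
Step 3: ref 2 -> HIT, frames=[5,2,1,-]
Step 4: ref 6 -> FAULT, frames=[5,2,1,6]
Step 5: ref 4 -> FAULT, evict 5, frames=[4,2,1,6]
Step 6: ref 6 -> HIT, frames=[4,2,1,6]
Step 7: ref 4 -> HIT, frames=[4,2,1,6]
Step 8: ref 4 -> HIT, frames=[4,2,1,6]
Step 9: ref 5 -> FAULT, evict 1, frames=[4,2,5,6]
Step 10: ref 4 -> HIT, frames=[4,2,5,6]
Step 11: ref 4 -> HIT, frames=[4,2,5,6]
Step 12: ref 5 -> HIT, frames=[4,2,5,6]
Step 13: ref 7 -> FAULT, evict 2, frames=[4,7,5,6]
Step 14: ref 3 -> FAULT, evict 6, frames=[4,7,5,3]
At step 14: evicted page 6

Answer: 6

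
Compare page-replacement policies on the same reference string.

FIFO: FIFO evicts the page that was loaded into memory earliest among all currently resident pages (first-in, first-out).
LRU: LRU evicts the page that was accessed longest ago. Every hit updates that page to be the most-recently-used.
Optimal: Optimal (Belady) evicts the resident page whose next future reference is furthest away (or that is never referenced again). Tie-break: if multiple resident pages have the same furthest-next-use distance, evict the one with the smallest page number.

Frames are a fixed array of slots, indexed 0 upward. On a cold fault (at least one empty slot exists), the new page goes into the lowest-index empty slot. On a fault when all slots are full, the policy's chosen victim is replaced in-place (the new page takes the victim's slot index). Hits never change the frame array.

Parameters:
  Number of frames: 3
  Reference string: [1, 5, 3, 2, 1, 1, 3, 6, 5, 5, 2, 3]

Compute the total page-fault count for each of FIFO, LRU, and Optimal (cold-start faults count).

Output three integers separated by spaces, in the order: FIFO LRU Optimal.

--- FIFO ---
  step 0: ref 1 -> FAULT, frames=[1,-,-] (faults so far: 1)
  step 1: ref 5 -> FAULT, frames=[1,5,-] (faults so far: 2)
  step 2: ref 3 -> FAULT, frames=[1,5,3] (faults so far: 3)
  step 3: ref 2 -> FAULT, evict 1, frames=[2,5,3] (faults so far: 4)
  step 4: ref 1 -> FAULT, evict 5, frames=[2,1,3] (faults so far: 5)
  step 5: ref 1 -> HIT, frames=[2,1,3] (faults so far: 5)
  step 6: ref 3 -> HIT, frames=[2,1,3] (faults so far: 5)
  step 7: ref 6 -> FAULT, evict 3, frames=[2,1,6] (faults so far: 6)
  step 8: ref 5 -> FAULT, evict 2, frames=[5,1,6] (faults so far: 7)
  step 9: ref 5 -> HIT, frames=[5,1,6] (faults so far: 7)
  step 10: ref 2 -> FAULT, evict 1, frames=[5,2,6] (faults so far: 8)
  step 11: ref 3 -> FAULT, evict 6, frames=[5,2,3] (faults so far: 9)
  FIFO total faults: 9
--- LRU ---
  step 0: ref 1 -> FAULT, frames=[1,-,-] (faults so far: 1)
  step 1: ref 5 -> FAULT, frames=[1,5,-] (faults so far: 2)
  step 2: ref 3 -> FAULT, frames=[1,5,3] (faults so far: 3)
  step 3: ref 2 -> FAULT, evict 1, frames=[2,5,3] (faults so far: 4)
  step 4: ref 1 -> FAULT, evict 5, frames=[2,1,3] (faults so far: 5)
  step 5: ref 1 -> HIT, frames=[2,1,3] (faults so far: 5)
  step 6: ref 3 -> HIT, frames=[2,1,3] (faults so far: 5)
  step 7: ref 6 -> FAULT, evict 2, frames=[6,1,3] (faults so far: 6)
  step 8: ref 5 -> FAULT, evict 1, frames=[6,5,3] (faults so far: 7)
  step 9: ref 5 -> HIT, frames=[6,5,3] (faults so far: 7)
  step 10: ref 2 -> FAULT, evict 3, frames=[6,5,2] (faults so far: 8)
  step 11: ref 3 -> FAULT, evict 6, frames=[3,5,2] (faults so far: 9)
  LRU total faults: 9
--- Optimal ---
  step 0: ref 1 -> FAULT, frames=[1,-,-] (faults so far: 1)
  step 1: ref 5 -> FAULT, frames=[1,5,-] (faults so far: 2)
  step 2: ref 3 -> FAULT, frames=[1,5,3] (faults so far: 3)
  step 3: ref 2 -> FAULT, evict 5, frames=[1,2,3] (faults so far: 4)
  step 4: ref 1 -> HIT, frames=[1,2,3] (faults so far: 4)
  step 5: ref 1 -> HIT, frames=[1,2,3] (faults so far: 4)
  step 6: ref 3 -> HIT, frames=[1,2,3] (faults so far: 4)
  step 7: ref 6 -> FAULT, evict 1, frames=[6,2,3] (faults so far: 5)
  step 8: ref 5 -> FAULT, evict 6, frames=[5,2,3] (faults so far: 6)
  step 9: ref 5 -> HIT, frames=[5,2,3] (faults so far: 6)
  step 10: ref 2 -> HIT, frames=[5,2,3] (faults so far: 6)
  step 11: ref 3 -> HIT, frames=[5,2,3] (faults so far: 6)
  Optimal total faults: 6

Answer: 9 9 6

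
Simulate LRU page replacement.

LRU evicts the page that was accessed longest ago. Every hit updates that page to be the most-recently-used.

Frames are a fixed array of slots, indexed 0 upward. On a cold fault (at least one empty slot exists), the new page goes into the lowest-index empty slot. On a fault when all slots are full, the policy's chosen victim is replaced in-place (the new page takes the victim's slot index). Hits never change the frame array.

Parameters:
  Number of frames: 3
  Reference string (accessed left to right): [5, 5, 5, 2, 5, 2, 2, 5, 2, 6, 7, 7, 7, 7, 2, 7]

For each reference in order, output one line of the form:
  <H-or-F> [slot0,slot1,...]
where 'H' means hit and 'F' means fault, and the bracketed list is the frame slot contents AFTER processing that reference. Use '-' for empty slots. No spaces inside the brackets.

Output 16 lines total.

F [5,-,-]
H [5,-,-]
H [5,-,-]
F [5,2,-]
H [5,2,-]
H [5,2,-]
H [5,2,-]
H [5,2,-]
H [5,2,-]
F [5,2,6]
F [7,2,6]
H [7,2,6]
H [7,2,6]
H [7,2,6]
H [7,2,6]
H [7,2,6]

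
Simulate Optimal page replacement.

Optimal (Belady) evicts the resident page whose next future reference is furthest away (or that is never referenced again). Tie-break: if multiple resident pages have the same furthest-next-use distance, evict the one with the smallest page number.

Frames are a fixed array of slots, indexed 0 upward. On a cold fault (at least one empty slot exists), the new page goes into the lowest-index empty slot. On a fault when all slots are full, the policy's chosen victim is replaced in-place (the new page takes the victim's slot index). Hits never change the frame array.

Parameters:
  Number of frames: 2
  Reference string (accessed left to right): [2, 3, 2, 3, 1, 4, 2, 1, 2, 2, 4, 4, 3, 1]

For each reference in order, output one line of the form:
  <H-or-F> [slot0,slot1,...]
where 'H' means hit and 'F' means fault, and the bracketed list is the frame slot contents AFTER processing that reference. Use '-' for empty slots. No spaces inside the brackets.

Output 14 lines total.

F [2,-]
F [2,3]
H [2,3]
H [2,3]
F [2,1]
F [2,4]
H [2,4]
F [2,1]
H [2,1]
H [2,1]
F [4,1]
H [4,1]
F [3,1]
H [3,1]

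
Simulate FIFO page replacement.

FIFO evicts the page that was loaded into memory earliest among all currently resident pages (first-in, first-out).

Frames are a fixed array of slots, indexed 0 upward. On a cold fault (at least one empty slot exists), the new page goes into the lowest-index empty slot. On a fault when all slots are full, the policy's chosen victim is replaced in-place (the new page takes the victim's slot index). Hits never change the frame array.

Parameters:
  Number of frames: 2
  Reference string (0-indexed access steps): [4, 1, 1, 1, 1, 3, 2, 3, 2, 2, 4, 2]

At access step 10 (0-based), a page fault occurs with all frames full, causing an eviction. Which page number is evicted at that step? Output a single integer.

Answer: 3

Derivation:
Step 0: ref 4 -> FAULT, frames=[4,-]
Step 1: ref 1 -> FAULT, frames=[4,1]
Step 2: ref 1 -> HIT, frames=[4,1]
Step 3: ref 1 -> HIT, frames=[4,1]
Step 4: ref 1 -> HIT, frames=[4,1]
Step 5: ref 3 -> FAULT, evict 4, frames=[3,1]
Step 6: ref 2 -> FAULT, evict 1, frames=[3,2]
Step 7: ref 3 -> HIT, frames=[3,2]
Step 8: ref 2 -> HIT, frames=[3,2]
Step 9: ref 2 -> HIT, frames=[3,2]
Step 10: ref 4 -> FAULT, evict 3, frames=[4,2]
At step 10: evicted page 3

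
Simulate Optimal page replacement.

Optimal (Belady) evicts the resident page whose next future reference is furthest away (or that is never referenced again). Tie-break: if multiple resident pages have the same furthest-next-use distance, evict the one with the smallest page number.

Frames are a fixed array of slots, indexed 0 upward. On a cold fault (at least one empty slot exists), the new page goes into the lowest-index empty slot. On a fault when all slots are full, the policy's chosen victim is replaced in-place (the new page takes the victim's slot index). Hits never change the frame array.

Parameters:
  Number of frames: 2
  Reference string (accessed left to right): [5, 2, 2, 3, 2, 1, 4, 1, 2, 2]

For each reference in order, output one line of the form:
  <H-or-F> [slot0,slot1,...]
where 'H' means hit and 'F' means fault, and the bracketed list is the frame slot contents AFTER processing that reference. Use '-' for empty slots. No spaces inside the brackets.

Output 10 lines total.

F [5,-]
F [5,2]
H [5,2]
F [3,2]
H [3,2]
F [1,2]
F [1,4]
H [1,4]
F [2,4]
H [2,4]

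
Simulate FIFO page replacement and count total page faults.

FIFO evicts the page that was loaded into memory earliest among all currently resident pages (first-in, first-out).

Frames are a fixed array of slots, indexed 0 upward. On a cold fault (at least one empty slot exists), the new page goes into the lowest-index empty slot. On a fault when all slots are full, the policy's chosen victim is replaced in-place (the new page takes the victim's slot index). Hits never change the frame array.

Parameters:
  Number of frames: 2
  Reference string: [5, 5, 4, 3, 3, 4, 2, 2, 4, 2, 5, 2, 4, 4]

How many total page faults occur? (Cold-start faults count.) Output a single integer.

Answer: 8

Derivation:
Step 0: ref 5 → FAULT, frames=[5,-]
Step 1: ref 5 → HIT, frames=[5,-]
Step 2: ref 4 → FAULT, frames=[5,4]
Step 3: ref 3 → FAULT (evict 5), frames=[3,4]
Step 4: ref 3 → HIT, frames=[3,4]
Step 5: ref 4 → HIT, frames=[3,4]
Step 6: ref 2 → FAULT (evict 4), frames=[3,2]
Step 7: ref 2 → HIT, frames=[3,2]
Step 8: ref 4 → FAULT (evict 3), frames=[4,2]
Step 9: ref 2 → HIT, frames=[4,2]
Step 10: ref 5 → FAULT (evict 2), frames=[4,5]
Step 11: ref 2 → FAULT (evict 4), frames=[2,5]
Step 12: ref 4 → FAULT (evict 5), frames=[2,4]
Step 13: ref 4 → HIT, frames=[2,4]
Total faults: 8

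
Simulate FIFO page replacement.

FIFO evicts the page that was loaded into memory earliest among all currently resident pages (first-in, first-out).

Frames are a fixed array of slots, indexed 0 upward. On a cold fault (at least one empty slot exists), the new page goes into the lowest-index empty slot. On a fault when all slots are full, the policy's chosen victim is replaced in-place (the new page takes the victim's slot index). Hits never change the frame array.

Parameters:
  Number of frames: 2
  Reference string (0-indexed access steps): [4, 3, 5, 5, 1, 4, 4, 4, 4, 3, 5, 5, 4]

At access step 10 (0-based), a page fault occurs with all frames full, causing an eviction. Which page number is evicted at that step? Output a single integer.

Step 0: ref 4 -> FAULT, frames=[4,-]
Step 1: ref 3 -> FAULT, frames=[4,3]
Step 2: ref 5 -> FAULT, evict 4, frames=[5,3]
Step 3: ref 5 -> HIT, frames=[5,3]
Step 4: ref 1 -> FAULT, evict 3, frames=[5,1]
Step 5: ref 4 -> FAULT, evict 5, frames=[4,1]
Step 6: ref 4 -> HIT, frames=[4,1]
Step 7: ref 4 -> HIT, frames=[4,1]
Step 8: ref 4 -> HIT, frames=[4,1]
Step 9: ref 3 -> FAULT, evict 1, frames=[4,3]
Step 10: ref 5 -> FAULT, evict 4, frames=[5,3]
At step 10: evicted page 4

Answer: 4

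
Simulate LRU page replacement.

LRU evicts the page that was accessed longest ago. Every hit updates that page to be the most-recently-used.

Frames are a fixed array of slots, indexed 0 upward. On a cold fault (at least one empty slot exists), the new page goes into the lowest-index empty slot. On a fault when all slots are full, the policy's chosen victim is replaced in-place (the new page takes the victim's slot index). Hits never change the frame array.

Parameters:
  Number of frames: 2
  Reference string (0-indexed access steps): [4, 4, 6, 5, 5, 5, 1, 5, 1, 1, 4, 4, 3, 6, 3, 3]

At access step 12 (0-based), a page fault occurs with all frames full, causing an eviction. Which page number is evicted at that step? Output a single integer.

Step 0: ref 4 -> FAULT, frames=[4,-]
Step 1: ref 4 -> HIT, frames=[4,-]
Step 2: ref 6 -> FAULT, frames=[4,6]
Step 3: ref 5 -> FAULT, evict 4, frames=[5,6]
Step 4: ref 5 -> HIT, frames=[5,6]
Step 5: ref 5 -> HIT, frames=[5,6]
Step 6: ref 1 -> FAULT, evict 6, frames=[5,1]
Step 7: ref 5 -> HIT, frames=[5,1]
Step 8: ref 1 -> HIT, frames=[5,1]
Step 9: ref 1 -> HIT, frames=[5,1]
Step 10: ref 4 -> FAULT, evict 5, frames=[4,1]
Step 11: ref 4 -> HIT, frames=[4,1]
Step 12: ref 3 -> FAULT, evict 1, frames=[4,3]
At step 12: evicted page 1

Answer: 1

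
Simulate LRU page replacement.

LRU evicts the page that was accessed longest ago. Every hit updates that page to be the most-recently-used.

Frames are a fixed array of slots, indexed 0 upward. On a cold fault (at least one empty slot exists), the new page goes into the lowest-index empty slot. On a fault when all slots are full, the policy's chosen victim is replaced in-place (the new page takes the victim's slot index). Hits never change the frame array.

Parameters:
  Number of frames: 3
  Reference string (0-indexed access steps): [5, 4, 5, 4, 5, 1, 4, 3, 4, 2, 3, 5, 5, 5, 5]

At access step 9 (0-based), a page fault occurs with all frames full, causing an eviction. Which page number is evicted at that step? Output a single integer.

Step 0: ref 5 -> FAULT, frames=[5,-,-]
Step 1: ref 4 -> FAULT, frames=[5,4,-]
Step 2: ref 5 -> HIT, frames=[5,4,-]
Step 3: ref 4 -> HIT, frames=[5,4,-]
Step 4: ref 5 -> HIT, frames=[5,4,-]
Step 5: ref 1 -> FAULT, frames=[5,4,1]
Step 6: ref 4 -> HIT, frames=[5,4,1]
Step 7: ref 3 -> FAULT, evict 5, frames=[3,4,1]
Step 8: ref 4 -> HIT, frames=[3,4,1]
Step 9: ref 2 -> FAULT, evict 1, frames=[3,4,2]
At step 9: evicted page 1

Answer: 1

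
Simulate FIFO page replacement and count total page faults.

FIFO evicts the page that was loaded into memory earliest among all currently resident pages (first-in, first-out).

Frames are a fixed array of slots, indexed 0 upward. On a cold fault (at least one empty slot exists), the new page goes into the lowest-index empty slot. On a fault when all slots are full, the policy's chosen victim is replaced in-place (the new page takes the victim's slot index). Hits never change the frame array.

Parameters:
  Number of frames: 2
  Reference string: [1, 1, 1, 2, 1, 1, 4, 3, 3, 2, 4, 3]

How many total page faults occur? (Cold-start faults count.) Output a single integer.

Answer: 7

Derivation:
Step 0: ref 1 → FAULT, frames=[1,-]
Step 1: ref 1 → HIT, frames=[1,-]
Step 2: ref 1 → HIT, frames=[1,-]
Step 3: ref 2 → FAULT, frames=[1,2]
Step 4: ref 1 → HIT, frames=[1,2]
Step 5: ref 1 → HIT, frames=[1,2]
Step 6: ref 4 → FAULT (evict 1), frames=[4,2]
Step 7: ref 3 → FAULT (evict 2), frames=[4,3]
Step 8: ref 3 → HIT, frames=[4,3]
Step 9: ref 2 → FAULT (evict 4), frames=[2,3]
Step 10: ref 4 → FAULT (evict 3), frames=[2,4]
Step 11: ref 3 → FAULT (evict 2), frames=[3,4]
Total faults: 7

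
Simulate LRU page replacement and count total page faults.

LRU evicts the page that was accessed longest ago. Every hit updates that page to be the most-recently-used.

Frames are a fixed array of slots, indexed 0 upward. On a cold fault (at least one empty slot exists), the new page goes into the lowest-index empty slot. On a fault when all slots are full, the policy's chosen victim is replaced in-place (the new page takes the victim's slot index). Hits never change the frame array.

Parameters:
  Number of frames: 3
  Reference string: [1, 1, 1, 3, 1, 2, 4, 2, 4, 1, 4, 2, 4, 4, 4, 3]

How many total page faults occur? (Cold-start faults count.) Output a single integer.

Step 0: ref 1 → FAULT, frames=[1,-,-]
Step 1: ref 1 → HIT, frames=[1,-,-]
Step 2: ref 1 → HIT, frames=[1,-,-]
Step 3: ref 3 → FAULT, frames=[1,3,-]
Step 4: ref 1 → HIT, frames=[1,3,-]
Step 5: ref 2 → FAULT, frames=[1,3,2]
Step 6: ref 4 → FAULT (evict 3), frames=[1,4,2]
Step 7: ref 2 → HIT, frames=[1,4,2]
Step 8: ref 4 → HIT, frames=[1,4,2]
Step 9: ref 1 → HIT, frames=[1,4,2]
Step 10: ref 4 → HIT, frames=[1,4,2]
Step 11: ref 2 → HIT, frames=[1,4,2]
Step 12: ref 4 → HIT, frames=[1,4,2]
Step 13: ref 4 → HIT, frames=[1,4,2]
Step 14: ref 4 → HIT, frames=[1,4,2]
Step 15: ref 3 → FAULT (evict 1), frames=[3,4,2]
Total faults: 5

Answer: 5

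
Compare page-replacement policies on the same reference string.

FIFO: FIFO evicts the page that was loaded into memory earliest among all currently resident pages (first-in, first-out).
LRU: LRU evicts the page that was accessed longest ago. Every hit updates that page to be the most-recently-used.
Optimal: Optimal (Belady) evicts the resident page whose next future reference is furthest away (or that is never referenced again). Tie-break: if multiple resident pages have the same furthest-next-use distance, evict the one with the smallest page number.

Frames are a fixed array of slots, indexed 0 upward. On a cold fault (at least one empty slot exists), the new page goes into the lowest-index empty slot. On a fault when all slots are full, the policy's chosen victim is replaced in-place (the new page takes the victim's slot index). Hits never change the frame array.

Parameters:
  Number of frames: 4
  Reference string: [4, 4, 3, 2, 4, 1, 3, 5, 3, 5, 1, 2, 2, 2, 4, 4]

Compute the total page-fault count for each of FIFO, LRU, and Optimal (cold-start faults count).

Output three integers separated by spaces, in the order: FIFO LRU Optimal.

--- FIFO ---
  step 0: ref 4 -> FAULT, frames=[4,-,-,-] (faults so far: 1)
  step 1: ref 4 -> HIT, frames=[4,-,-,-] (faults so far: 1)
  step 2: ref 3 -> FAULT, frames=[4,3,-,-] (faults so far: 2)
  step 3: ref 2 -> FAULT, frames=[4,3,2,-] (faults so far: 3)
  step 4: ref 4 -> HIT, frames=[4,3,2,-] (faults so far: 3)
  step 5: ref 1 -> FAULT, frames=[4,3,2,1] (faults so far: 4)
  step 6: ref 3 -> HIT, frames=[4,3,2,1] (faults so far: 4)
  step 7: ref 5 -> FAULT, evict 4, frames=[5,3,2,1] (faults so far: 5)
  step 8: ref 3 -> HIT, frames=[5,3,2,1] (faults so far: 5)
  step 9: ref 5 -> HIT, frames=[5,3,2,1] (faults so far: 5)
  step 10: ref 1 -> HIT, frames=[5,3,2,1] (faults so far: 5)
  step 11: ref 2 -> HIT, frames=[5,3,2,1] (faults so far: 5)
  step 12: ref 2 -> HIT, frames=[5,3,2,1] (faults so far: 5)
  step 13: ref 2 -> HIT, frames=[5,3,2,1] (faults so far: 5)
  step 14: ref 4 -> FAULT, evict 3, frames=[5,4,2,1] (faults so far: 6)
  step 15: ref 4 -> HIT, frames=[5,4,2,1] (faults so far: 6)
  FIFO total faults: 6
--- LRU ---
  step 0: ref 4 -> FAULT, frames=[4,-,-,-] (faults so far: 1)
  step 1: ref 4 -> HIT, frames=[4,-,-,-] (faults so far: 1)
  step 2: ref 3 -> FAULT, frames=[4,3,-,-] (faults so far: 2)
  step 3: ref 2 -> FAULT, frames=[4,3,2,-] (faults so far: 3)
  step 4: ref 4 -> HIT, frames=[4,3,2,-] (faults so far: 3)
  step 5: ref 1 -> FAULT, frames=[4,3,2,1] (faults so far: 4)
  step 6: ref 3 -> HIT, frames=[4,3,2,1] (faults so far: 4)
  step 7: ref 5 -> FAULT, evict 2, frames=[4,3,5,1] (faults so far: 5)
  step 8: ref 3 -> HIT, frames=[4,3,5,1] (faults so far: 5)
  step 9: ref 5 -> HIT, frames=[4,3,5,1] (faults so far: 5)
  step 10: ref 1 -> HIT, frames=[4,3,5,1] (faults so far: 5)
  step 11: ref 2 -> FAULT, evict 4, frames=[2,3,5,1] (faults so far: 6)
  step 12: ref 2 -> HIT, frames=[2,3,5,1] (faults so far: 6)
  step 13: ref 2 -> HIT, frames=[2,3,5,1] (faults so far: 6)
  step 14: ref 4 -> FAULT, evict 3, frames=[2,4,5,1] (faults so far: 7)
  step 15: ref 4 -> HIT, frames=[2,4,5,1] (faults so far: 7)
  LRU total faults: 7
--- Optimal ---
  step 0: ref 4 -> FAULT, frames=[4,-,-,-] (faults so far: 1)
  step 1: ref 4 -> HIT, frames=[4,-,-,-] (faults so far: 1)
  step 2: ref 3 -> FAULT, frames=[4,3,-,-] (faults so far: 2)
  step 3: ref 2 -> FAULT, frames=[4,3,2,-] (faults so far: 3)
  step 4: ref 4 -> HIT, frames=[4,3,2,-] (faults so far: 3)
  step 5: ref 1 -> FAULT, frames=[4,3,2,1] (faults so far: 4)
  step 6: ref 3 -> HIT, frames=[4,3,2,1] (faults so far: 4)
  step 7: ref 5 -> FAULT, evict 4, frames=[5,3,2,1] (faults so far: 5)
  step 8: ref 3 -> HIT, frames=[5,3,2,1] (faults so far: 5)
  step 9: ref 5 -> HIT, frames=[5,3,2,1] (faults so far: 5)
  step 10: ref 1 -> HIT, frames=[5,3,2,1] (faults so far: 5)
  step 11: ref 2 -> HIT, frames=[5,3,2,1] (faults so far: 5)
  step 12: ref 2 -> HIT, frames=[5,3,2,1] (faults so far: 5)
  step 13: ref 2 -> HIT, frames=[5,3,2,1] (faults so far: 5)
  step 14: ref 4 -> FAULT, evict 1, frames=[5,3,2,4] (faults so far: 6)
  step 15: ref 4 -> HIT, frames=[5,3,2,4] (faults so far: 6)
  Optimal total faults: 6

Answer: 6 7 6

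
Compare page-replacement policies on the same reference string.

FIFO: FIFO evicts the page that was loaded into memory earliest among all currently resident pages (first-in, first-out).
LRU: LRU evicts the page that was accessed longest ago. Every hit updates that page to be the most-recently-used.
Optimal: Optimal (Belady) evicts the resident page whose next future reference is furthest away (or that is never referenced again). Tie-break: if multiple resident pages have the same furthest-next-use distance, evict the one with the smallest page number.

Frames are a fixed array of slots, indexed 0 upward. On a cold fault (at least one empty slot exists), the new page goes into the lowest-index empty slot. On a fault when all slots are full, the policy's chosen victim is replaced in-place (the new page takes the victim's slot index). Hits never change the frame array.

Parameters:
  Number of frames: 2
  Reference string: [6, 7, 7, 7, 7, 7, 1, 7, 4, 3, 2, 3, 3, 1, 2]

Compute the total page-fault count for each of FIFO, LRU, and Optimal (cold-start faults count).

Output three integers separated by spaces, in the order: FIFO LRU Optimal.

--- FIFO ---
  step 0: ref 6 -> FAULT, frames=[6,-] (faults so far: 1)
  step 1: ref 7 -> FAULT, frames=[6,7] (faults so far: 2)
  step 2: ref 7 -> HIT, frames=[6,7] (faults so far: 2)
  step 3: ref 7 -> HIT, frames=[6,7] (faults so far: 2)
  step 4: ref 7 -> HIT, frames=[6,7] (faults so far: 2)
  step 5: ref 7 -> HIT, frames=[6,7] (faults so far: 2)
  step 6: ref 1 -> FAULT, evict 6, frames=[1,7] (faults so far: 3)
  step 7: ref 7 -> HIT, frames=[1,7] (faults so far: 3)
  step 8: ref 4 -> FAULT, evict 7, frames=[1,4] (faults so far: 4)
  step 9: ref 3 -> FAULT, evict 1, frames=[3,4] (faults so far: 5)
  step 10: ref 2 -> FAULT, evict 4, frames=[3,2] (faults so far: 6)
  step 11: ref 3 -> HIT, frames=[3,2] (faults so far: 6)
  step 12: ref 3 -> HIT, frames=[3,2] (faults so far: 6)
  step 13: ref 1 -> FAULT, evict 3, frames=[1,2] (faults so far: 7)
  step 14: ref 2 -> HIT, frames=[1,2] (faults so far: 7)
  FIFO total faults: 7
--- LRU ---
  step 0: ref 6 -> FAULT, frames=[6,-] (faults so far: 1)
  step 1: ref 7 -> FAULT, frames=[6,7] (faults so far: 2)
  step 2: ref 7 -> HIT, frames=[6,7] (faults so far: 2)
  step 3: ref 7 -> HIT, frames=[6,7] (faults so far: 2)
  step 4: ref 7 -> HIT, frames=[6,7] (faults so far: 2)
  step 5: ref 7 -> HIT, frames=[6,7] (faults so far: 2)
  step 6: ref 1 -> FAULT, evict 6, frames=[1,7] (faults so far: 3)
  step 7: ref 7 -> HIT, frames=[1,7] (faults so far: 3)
  step 8: ref 4 -> FAULT, evict 1, frames=[4,7] (faults so far: 4)
  step 9: ref 3 -> FAULT, evict 7, frames=[4,3] (faults so far: 5)
  step 10: ref 2 -> FAULT, evict 4, frames=[2,3] (faults so far: 6)
  step 11: ref 3 -> HIT, frames=[2,3] (faults so far: 6)
  step 12: ref 3 -> HIT, frames=[2,3] (faults so far: 6)
  step 13: ref 1 -> FAULT, evict 2, frames=[1,3] (faults so far: 7)
  step 14: ref 2 -> FAULT, evict 3, frames=[1,2] (faults so far: 8)
  LRU total faults: 8
--- Optimal ---
  step 0: ref 6 -> FAULT, frames=[6,-] (faults so far: 1)
  step 1: ref 7 -> FAULT, frames=[6,7] (faults so far: 2)
  step 2: ref 7 -> HIT, frames=[6,7] (faults so far: 2)
  step 3: ref 7 -> HIT, frames=[6,7] (faults so far: 2)
  step 4: ref 7 -> HIT, frames=[6,7] (faults so far: 2)
  step 5: ref 7 -> HIT, frames=[6,7] (faults so far: 2)
  step 6: ref 1 -> FAULT, evict 6, frames=[1,7] (faults so far: 3)
  step 7: ref 7 -> HIT, frames=[1,7] (faults so far: 3)
  step 8: ref 4 -> FAULT, evict 7, frames=[1,4] (faults so far: 4)
  step 9: ref 3 -> FAULT, evict 4, frames=[1,3] (faults so far: 5)
  step 10: ref 2 -> FAULT, evict 1, frames=[2,3] (faults so far: 6)
  step 11: ref 3 -> HIT, frames=[2,3] (faults so far: 6)
  step 12: ref 3 -> HIT, frames=[2,3] (faults so far: 6)
  step 13: ref 1 -> FAULT, evict 3, frames=[2,1] (faults so far: 7)
  step 14: ref 2 -> HIT, frames=[2,1] (faults so far: 7)
  Optimal total faults: 7

Answer: 7 8 7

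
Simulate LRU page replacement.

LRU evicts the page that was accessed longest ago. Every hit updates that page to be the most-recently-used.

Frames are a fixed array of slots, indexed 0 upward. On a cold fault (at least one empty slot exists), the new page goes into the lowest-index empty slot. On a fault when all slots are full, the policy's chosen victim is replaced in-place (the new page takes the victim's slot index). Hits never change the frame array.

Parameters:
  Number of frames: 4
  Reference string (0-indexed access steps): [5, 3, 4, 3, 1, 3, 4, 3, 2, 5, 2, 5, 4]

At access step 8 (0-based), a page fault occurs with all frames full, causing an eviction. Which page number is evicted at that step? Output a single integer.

Answer: 5

Derivation:
Step 0: ref 5 -> FAULT, frames=[5,-,-,-]
Step 1: ref 3 -> FAULT, frames=[5,3,-,-]
Step 2: ref 4 -> FAULT, frames=[5,3,4,-]
Step 3: ref 3 -> HIT, frames=[5,3,4,-]
Step 4: ref 1 -> FAULT, frames=[5,3,4,1]
Step 5: ref 3 -> HIT, frames=[5,3,4,1]
Step 6: ref 4 -> HIT, frames=[5,3,4,1]
Step 7: ref 3 -> HIT, frames=[5,3,4,1]
Step 8: ref 2 -> FAULT, evict 5, frames=[2,3,4,1]
At step 8: evicted page 5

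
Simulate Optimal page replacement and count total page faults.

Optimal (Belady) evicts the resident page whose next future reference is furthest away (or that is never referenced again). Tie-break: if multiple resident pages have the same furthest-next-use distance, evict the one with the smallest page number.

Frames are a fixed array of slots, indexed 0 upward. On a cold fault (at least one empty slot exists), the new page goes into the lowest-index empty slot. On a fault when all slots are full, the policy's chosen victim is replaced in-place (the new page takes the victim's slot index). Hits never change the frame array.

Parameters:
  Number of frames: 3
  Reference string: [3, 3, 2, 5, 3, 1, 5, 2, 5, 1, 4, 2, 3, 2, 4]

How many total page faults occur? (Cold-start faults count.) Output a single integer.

Step 0: ref 3 → FAULT, frames=[3,-,-]
Step 1: ref 3 → HIT, frames=[3,-,-]
Step 2: ref 2 → FAULT, frames=[3,2,-]
Step 3: ref 5 → FAULT, frames=[3,2,5]
Step 4: ref 3 → HIT, frames=[3,2,5]
Step 5: ref 1 → FAULT (evict 3), frames=[1,2,5]
Step 6: ref 5 → HIT, frames=[1,2,5]
Step 7: ref 2 → HIT, frames=[1,2,5]
Step 8: ref 5 → HIT, frames=[1,2,5]
Step 9: ref 1 → HIT, frames=[1,2,5]
Step 10: ref 4 → FAULT (evict 1), frames=[4,2,5]
Step 11: ref 2 → HIT, frames=[4,2,5]
Step 12: ref 3 → FAULT (evict 5), frames=[4,2,3]
Step 13: ref 2 → HIT, frames=[4,2,3]
Step 14: ref 4 → HIT, frames=[4,2,3]
Total faults: 6

Answer: 6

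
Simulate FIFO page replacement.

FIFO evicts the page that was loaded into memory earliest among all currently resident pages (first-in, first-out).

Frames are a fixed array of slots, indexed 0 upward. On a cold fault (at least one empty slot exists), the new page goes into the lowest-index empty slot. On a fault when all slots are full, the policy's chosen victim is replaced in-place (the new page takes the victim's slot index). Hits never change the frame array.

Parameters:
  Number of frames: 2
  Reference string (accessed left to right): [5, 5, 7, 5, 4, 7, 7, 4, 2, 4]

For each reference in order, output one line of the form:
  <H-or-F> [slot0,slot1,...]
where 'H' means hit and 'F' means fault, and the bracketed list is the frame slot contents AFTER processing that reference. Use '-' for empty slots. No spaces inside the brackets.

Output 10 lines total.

F [5,-]
H [5,-]
F [5,7]
H [5,7]
F [4,7]
H [4,7]
H [4,7]
H [4,7]
F [4,2]
H [4,2]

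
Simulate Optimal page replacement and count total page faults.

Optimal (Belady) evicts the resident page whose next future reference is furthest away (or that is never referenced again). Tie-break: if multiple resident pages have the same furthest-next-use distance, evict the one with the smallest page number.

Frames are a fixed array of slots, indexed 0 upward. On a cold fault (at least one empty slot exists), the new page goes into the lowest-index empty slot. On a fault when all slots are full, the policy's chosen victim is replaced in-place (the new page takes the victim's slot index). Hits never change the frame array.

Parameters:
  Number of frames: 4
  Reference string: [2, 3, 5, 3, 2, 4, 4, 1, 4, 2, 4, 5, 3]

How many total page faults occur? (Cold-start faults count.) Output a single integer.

Answer: 6

Derivation:
Step 0: ref 2 → FAULT, frames=[2,-,-,-]
Step 1: ref 3 → FAULT, frames=[2,3,-,-]
Step 2: ref 5 → FAULT, frames=[2,3,5,-]
Step 3: ref 3 → HIT, frames=[2,3,5,-]
Step 4: ref 2 → HIT, frames=[2,3,5,-]
Step 5: ref 4 → FAULT, frames=[2,3,5,4]
Step 6: ref 4 → HIT, frames=[2,3,5,4]
Step 7: ref 1 → FAULT (evict 3), frames=[2,1,5,4]
Step 8: ref 4 → HIT, frames=[2,1,5,4]
Step 9: ref 2 → HIT, frames=[2,1,5,4]
Step 10: ref 4 → HIT, frames=[2,1,5,4]
Step 11: ref 5 → HIT, frames=[2,1,5,4]
Step 12: ref 3 → FAULT (evict 1), frames=[2,3,5,4]
Total faults: 6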